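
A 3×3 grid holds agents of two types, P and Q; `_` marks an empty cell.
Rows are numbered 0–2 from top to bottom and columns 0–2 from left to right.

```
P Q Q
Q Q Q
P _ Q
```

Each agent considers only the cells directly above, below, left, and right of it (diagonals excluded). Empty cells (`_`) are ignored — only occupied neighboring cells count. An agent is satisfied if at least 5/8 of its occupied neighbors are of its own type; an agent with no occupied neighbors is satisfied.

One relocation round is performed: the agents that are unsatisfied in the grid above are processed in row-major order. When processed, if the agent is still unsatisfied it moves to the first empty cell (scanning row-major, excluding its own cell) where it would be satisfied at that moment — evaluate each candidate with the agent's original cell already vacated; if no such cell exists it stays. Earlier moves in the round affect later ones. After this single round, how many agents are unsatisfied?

Initially unsatisfied (in order): (0,0), (1,0), (2,0).
  (0,0): no empty cell satisfies it; stays.
  (1,0) → (2,1).
  (2,0): no empty cell satisfies it; stays.
Resulting grid:
P Q Q
_ Q Q
P Q Q
Unsatisfied now: (0,0), (2,0).

2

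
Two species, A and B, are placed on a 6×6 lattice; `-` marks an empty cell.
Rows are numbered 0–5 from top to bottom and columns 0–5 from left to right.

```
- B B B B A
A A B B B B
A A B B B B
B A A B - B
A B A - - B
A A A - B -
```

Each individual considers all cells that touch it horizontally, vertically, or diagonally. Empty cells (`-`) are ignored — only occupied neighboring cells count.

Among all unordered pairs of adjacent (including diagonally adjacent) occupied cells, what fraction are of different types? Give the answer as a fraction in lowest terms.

26/81

Scan each occupied cell's neighbors to the right and below (and the two forward diagonals) so each pair is counted once.
From row 0: 6 unlike of 18 pairs (running 6/18).
From row 1: 3 unlike of 21 pairs (running 9/39).
From row 2: 6 unlike of 18 pairs (running 15/57).
From row 3: 6 unlike of 12 pairs (running 21/69).
From row 4: 5 unlike of 10 pairs (running 26/79).
From row 5: 0 unlike of 2 pairs (running 26/81).
Total adjacent occupied pairs: 81; unlike-type pairs: 26.
26/81 is already in lowest terms.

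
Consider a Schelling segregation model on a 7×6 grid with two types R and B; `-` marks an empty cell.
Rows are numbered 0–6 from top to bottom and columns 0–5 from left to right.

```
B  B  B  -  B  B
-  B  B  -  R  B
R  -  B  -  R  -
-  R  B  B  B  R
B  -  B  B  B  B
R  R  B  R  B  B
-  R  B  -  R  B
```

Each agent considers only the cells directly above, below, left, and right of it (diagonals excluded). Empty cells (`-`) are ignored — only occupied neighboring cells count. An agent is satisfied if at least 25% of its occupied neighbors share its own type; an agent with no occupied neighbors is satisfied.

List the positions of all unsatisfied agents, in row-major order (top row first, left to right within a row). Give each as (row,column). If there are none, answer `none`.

(3,1), (3,5), (4,0), (5,3), (6,4)

Row 0: (0,0)B 1/1 ✓ · (0,1)B 3/3 ✓ · (0,2)B 2/2 ✓ · (0,4)B 1/2 ✓ · (0,5)B 2/2 ✓
Row 1: (1,1)B 2/2 ✓ · (1,2)B 3/3 ✓ · (1,4)R 1/3 ✓ · (1,5)B 1/2 ✓
Row 2: (2,0)R 0/0 ✓ · (2,2)B 2/2 ✓ · (2,4)R 1/2 ✓
Row 3: (3,1)R 0/1 ✗ · (3,2)B 3/4 ✓ · (3,3)B 3/3 ✓ · (3,4)B 2/4 ✓ · (3,5)R 0/2 ✗
Row 4: (4,0)B 0/1 ✗ · (4,2)B 3/3 ✓ · (4,3)B 3/4 ✓ · (4,4)B 4/4 ✓ · (4,5)B 2/3 ✓
Row 5: (5,0)R 1/2 ✓ · (5,1)R 2/3 ✓ · (5,2)B 2/4 ✓ · (5,3)R 0/3 ✗ · (5,4)B 2/4 ✓ · (5,5)B 3/3 ✓
Row 6: (6,1)R 1/2 ✓ · (6,2)B 1/2 ✓ · (6,4)R 0/2 ✗ · (6,5)B 1/2 ✓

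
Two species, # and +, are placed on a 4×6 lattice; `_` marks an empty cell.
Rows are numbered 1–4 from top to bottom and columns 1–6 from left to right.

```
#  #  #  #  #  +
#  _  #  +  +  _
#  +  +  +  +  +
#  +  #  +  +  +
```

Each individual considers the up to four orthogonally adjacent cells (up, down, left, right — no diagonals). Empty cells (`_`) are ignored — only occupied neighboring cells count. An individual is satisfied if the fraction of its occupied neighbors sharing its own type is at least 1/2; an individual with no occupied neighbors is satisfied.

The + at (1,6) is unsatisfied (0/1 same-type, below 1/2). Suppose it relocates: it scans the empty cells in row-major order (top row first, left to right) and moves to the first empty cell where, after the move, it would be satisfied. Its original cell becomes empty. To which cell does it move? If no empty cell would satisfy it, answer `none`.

Vacating (1,6). Empty cells in order:
  (2,2): 1/4 same-type → still unsatisfied.
  (2,6): 2/2 same-type → satisfied — stop here.

(2,6)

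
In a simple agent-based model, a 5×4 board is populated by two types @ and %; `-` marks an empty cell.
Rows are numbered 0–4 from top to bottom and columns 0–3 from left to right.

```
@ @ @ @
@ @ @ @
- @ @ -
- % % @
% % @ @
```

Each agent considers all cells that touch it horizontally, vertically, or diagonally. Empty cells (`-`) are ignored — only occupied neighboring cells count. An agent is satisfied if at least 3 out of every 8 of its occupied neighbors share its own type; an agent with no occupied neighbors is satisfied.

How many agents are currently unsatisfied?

Row 0: (0,0)@ 3/3 ✓ · (0,1)@ 5/5 ✓ · (0,2)@ 5/5 ✓ · (0,3)@ 3/3 ✓
Row 1: (1,0)@ 4/4 ✓ · (1,1)@ 7/7 ✓ · (1,2)@ 7/7 ✓ · (1,3)@ 4/4 ✓
Row 2: (2,1)@ 4/6 ✓ · (2,2)@ 5/7 ✓
Row 3: (3,1)% 3/6 ✓ · (3,2)% 2/7 ✗ · (3,3)@ 3/4 ✓
Row 4: (4,0)% 2/2 ✓ · (4,1)% 3/4 ✓ · (4,2)@ 2/5 ✓ · (4,3)@ 2/3 ✓
Unsatisfied: (3,2) — 1 in total.

1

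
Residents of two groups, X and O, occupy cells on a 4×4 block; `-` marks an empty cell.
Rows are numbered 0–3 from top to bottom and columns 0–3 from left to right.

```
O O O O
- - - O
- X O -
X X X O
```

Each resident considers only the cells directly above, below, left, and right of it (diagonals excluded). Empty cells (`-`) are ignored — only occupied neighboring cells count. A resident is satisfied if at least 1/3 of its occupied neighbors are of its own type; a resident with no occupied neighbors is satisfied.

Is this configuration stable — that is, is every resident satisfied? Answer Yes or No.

Row 0: (0,0)O 1/1 ✓ · (0,1)O 2/2 ✓ · (0,2)O 2/2 ✓ · (0,3)O 2/2 ✓
Row 1: (1,3)O 1/1 ✓
Row 2: (2,1)X 1/2 ✓ · (2,2)O 0/2 ✗
Row 3: (3,0)X 1/1 ✓ · (3,1)X 3/3 ✓ · (3,2)X 1/3 ✓ · (3,3)O 0/1 ✗
For instance (2,2) has only 0/2 same-type neighbors, below 1/3.

No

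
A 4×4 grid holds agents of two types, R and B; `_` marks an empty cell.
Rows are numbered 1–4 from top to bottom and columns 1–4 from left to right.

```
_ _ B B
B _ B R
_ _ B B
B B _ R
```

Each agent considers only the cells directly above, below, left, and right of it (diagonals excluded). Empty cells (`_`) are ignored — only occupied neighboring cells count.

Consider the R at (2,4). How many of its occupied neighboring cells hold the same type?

Occupied neighbors of (2,4): (1,4)=B, (3,4)=B, (2,3)=B.
Same type (R): 0 of 3.

0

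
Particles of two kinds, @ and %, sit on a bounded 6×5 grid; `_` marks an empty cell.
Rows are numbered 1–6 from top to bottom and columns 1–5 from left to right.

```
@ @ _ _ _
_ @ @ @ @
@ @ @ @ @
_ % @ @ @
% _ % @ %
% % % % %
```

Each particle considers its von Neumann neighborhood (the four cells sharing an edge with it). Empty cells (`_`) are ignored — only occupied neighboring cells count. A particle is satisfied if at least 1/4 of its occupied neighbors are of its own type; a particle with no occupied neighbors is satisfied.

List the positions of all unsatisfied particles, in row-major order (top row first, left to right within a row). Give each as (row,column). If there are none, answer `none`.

(4,2)

Row 1: (1,1)@ 1/1 ✓ · (1,2)@ 2/2 ✓
Row 2: (2,2)@ 3/3 ✓ · (2,3)@ 3/3 ✓ · (2,4)@ 3/3 ✓ · (2,5)@ 2/2 ✓
Row 3: (3,1)@ 1/1 ✓ · (3,2)@ 3/4 ✓ · (3,3)@ 4/4 ✓ · (3,4)@ 4/4 ✓ · (3,5)@ 3/3 ✓
Row 4: (4,2)% 0/2 ✗ · (4,3)@ 2/4 ✓ · (4,4)@ 4/4 ✓ · (4,5)@ 2/3 ✓
Row 5: (5,1)% 1/1 ✓ · (5,3)% 1/3 ✓ · (5,4)@ 1/4 ✓ · (5,5)% 1/3 ✓
Row 6: (6,1)% 2/2 ✓ · (6,2)% 2/2 ✓ · (6,3)% 3/3 ✓ · (6,4)% 2/3 ✓ · (6,5)% 2/2 ✓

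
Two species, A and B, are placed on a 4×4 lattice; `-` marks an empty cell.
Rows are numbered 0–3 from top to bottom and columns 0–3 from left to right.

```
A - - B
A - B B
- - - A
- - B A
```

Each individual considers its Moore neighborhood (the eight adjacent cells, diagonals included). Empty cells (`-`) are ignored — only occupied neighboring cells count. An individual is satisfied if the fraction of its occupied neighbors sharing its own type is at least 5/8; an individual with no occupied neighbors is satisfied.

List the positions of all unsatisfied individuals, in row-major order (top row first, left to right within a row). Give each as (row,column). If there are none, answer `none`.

(0,0)A 1/1 ✓
(0,3)B 2/2 ✓
(1,0)A 1/1 ✓
(1,2)B 2/3 ✓
(1,3)B 2/3 ✓
(2,3)A 1/4 ✗
(3,2)B 0/2 ✗
(3,3)A 1/2 ✗

(2,3), (3,2), (3,3)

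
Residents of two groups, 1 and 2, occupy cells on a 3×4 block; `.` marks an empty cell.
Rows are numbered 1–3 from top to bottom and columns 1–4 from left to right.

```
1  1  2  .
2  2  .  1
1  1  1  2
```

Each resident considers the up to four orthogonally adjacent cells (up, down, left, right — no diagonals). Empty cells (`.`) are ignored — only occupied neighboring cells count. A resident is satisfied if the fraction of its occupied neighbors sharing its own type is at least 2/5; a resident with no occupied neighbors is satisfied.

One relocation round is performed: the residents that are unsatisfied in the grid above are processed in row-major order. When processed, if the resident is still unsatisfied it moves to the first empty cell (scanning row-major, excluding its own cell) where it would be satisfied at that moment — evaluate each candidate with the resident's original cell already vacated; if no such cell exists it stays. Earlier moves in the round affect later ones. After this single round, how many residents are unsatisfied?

Initially unsatisfied (in order): (1,2), (1,3), (2,1), (2,2), (2,4), (3,4).
  (1,2) → (1,4).
  (1,3) → (1,2).
  (2,1) → (1,3).
  (2,2): now satisfied by earlier moves; stays.
  (2,4): now satisfied by earlier moves; stays.
  (3,4) → (2,3).
Resulting grid:
1 2 2 1
. 2 2 1
1 1 1 .
Unsatisfied now: (1,1).

1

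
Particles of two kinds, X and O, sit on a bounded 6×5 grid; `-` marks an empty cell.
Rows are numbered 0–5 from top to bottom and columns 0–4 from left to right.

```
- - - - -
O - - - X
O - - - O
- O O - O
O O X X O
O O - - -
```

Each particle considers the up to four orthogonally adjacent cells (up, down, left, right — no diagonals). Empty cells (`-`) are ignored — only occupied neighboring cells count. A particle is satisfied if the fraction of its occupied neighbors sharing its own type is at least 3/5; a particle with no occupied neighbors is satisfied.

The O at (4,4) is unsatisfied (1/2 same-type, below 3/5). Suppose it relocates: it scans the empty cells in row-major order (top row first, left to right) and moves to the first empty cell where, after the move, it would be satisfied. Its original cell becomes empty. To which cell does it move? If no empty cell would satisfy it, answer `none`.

Vacating (4,4). Empty cells in order:
  (0,0): 1/1 same-type → satisfied — stop here.

(0,0)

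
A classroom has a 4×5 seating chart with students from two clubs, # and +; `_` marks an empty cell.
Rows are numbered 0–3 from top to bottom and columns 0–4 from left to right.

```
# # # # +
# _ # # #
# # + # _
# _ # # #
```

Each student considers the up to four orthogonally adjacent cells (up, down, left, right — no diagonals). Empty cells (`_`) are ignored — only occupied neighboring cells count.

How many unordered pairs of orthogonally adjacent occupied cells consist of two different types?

6

Scan each occupied cell's neighbors to the right and below so each pair is counted once.
From row 0: 2 unlike of 8 pairs (running 2/8).
From row 1: 1 unlike of 5 pairs (running 3/13).
From row 2: 3 unlike of 6 pairs (running 6/19).
From row 3: 0 unlike of 2 pairs (running 6/21).
Total adjacent occupied pairs: 21; unlike-type pairs: 6.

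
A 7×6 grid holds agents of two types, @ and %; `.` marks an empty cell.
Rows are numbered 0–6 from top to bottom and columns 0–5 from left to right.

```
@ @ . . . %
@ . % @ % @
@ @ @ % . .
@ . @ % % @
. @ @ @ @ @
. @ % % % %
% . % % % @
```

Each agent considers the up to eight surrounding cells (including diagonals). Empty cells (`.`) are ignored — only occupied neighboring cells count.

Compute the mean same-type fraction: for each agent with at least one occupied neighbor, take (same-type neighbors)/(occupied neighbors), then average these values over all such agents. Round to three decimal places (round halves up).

0.545

Row 0: (0,0)@ 2/2 · (0,1)@ 2/3 · (0,5)% 1/2
Row 1: (1,0)@ 4/4 · (1,2)% 1/5 · (1,3)@ 1/4 · (1,4)% 2/4 · (1,5)@ 0/2
Row 2: (2,0)@ 3/3 · (2,1)@ 5/6 · (2,2)@ 3/6 · (2,3)% 4/7
Row 3: (3,0)@ 3/3 · (3,2)@ 5/7 · (3,3)% 2/7 · (3,4)% 2/6 · (3,5)@ 2/3
Row 4: (4,1)@ 4/5 · (4,2)@ 4/7 · (4,3)@ 3/8 · (4,4)@ 3/8 · (4,5)@ 2/5
Row 5: (5,1)@ 2/5 · (5,2)% 3/7 · (5,3)% 5/8 · (5,4)% 4/8 · (5,5)% 2/5
Row 6: (6,0)% 0/1 · (6,2)% 3/4 · (6,3)% 5/5 · (6,4)% 4/5 · (6,5)@ 0/3
Sum over 32 agents: 2/2 + 2/3 + 1/2 + 4/4 + 1/5 + 1/4 + 2/4 + 0/2 + 3/3 + 5/6 + 3/6 + 4/7 + 3/3 + 5/7 + 2/7 + 2/6 + 2/3 + 4/5 + 4/7 + 3/8 + 3/8 + 2/5 + 2/5 + 3/7 + 5/8 + 4/8 + 2/5 + 0/1 + 3/4 + 5/5 + 4/5 + 0/3 = 977/56; mean = 977/56 ÷ 32 = 977/1792 = 0.545200… → 0.545.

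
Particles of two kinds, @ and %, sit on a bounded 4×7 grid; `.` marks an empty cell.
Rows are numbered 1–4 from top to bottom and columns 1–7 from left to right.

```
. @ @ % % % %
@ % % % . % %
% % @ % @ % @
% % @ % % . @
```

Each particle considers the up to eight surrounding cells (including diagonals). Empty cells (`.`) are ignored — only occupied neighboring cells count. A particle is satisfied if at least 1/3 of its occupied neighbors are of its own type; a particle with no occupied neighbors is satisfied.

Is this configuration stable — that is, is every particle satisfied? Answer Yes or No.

No

(1,2)@ 2/4 ok
(1,3)@ 1/5 unhappy
(1,4)% 3/4 ok
(1,5)% 4/4 ok
(1,6)% 4/4 ok
(1,7)% 3/3 ok
(2,1)@ 1/4 unhappy
(2,2)% 3/7 ok
(2,3)% 5/8 ok
(2,4)% 4/7 ok
(2,6)% 5/7 ok
(2,7)% 4/5 ok
(3,1)% 4/5 ok
(3,2)% 5/8 ok
(3,3)@ 1/8 unhappy
(3,4)% 4/7 ok
(3,5)@ 0/6 unhappy
(3,6)% 3/6 ok
(3,7)@ 1/4 unhappy
(4,1)% 3/3 ok
(4,2)% 3/5 ok
(4,3)@ 1/5 unhappy
(4,4)% 2/5 ok
(4,5)% 3/4 ok
(4,7)@ 1/2 ok
For instance (1,3) has only 1/5 same-type neighbors, below 1/3.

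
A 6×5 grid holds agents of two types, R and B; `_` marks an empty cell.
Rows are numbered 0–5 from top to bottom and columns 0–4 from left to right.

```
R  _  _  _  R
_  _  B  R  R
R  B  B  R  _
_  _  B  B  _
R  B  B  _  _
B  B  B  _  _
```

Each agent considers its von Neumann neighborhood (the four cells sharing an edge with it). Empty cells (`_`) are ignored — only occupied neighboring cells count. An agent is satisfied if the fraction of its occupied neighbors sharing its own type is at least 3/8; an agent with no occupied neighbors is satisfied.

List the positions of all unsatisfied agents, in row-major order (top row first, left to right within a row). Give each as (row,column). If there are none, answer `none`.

(2,0), (2,3), (4,0)

(0,0)R 0/0 satisfied
(0,4)R 1/1 satisfied
(1,2)B 1/2 satisfied
(1,3)R 2/3 satisfied
(1,4)R 2/2 satisfied
(2,0)R 0/1 not
(2,1)B 1/2 satisfied
(2,2)B 3/4 satisfied
(2,3)R 1/3 not
(3,2)B 3/3 satisfied
(3,3)B 1/2 satisfied
(4,0)R 0/2 not
(4,1)B 2/3 satisfied
(4,2)B 3/3 satisfied
(5,0)B 1/2 satisfied
(5,1)B 3/3 satisfied
(5,2)B 2/2 satisfied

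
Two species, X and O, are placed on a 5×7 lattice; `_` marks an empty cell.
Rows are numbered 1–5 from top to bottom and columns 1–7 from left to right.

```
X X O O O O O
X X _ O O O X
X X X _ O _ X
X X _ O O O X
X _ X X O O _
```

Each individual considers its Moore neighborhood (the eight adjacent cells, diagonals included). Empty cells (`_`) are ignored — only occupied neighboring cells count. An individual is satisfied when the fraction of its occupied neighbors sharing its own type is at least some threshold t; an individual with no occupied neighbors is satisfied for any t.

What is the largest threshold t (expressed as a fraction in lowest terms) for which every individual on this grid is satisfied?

Row 1: (1,1)X 3/3 · (1,2)X 3/4 · (1,3)O 2/4 · (1,4)O 4/4 · (1,5)O 5/5 · (1,6)O 4/5 · (1,7)O 2/3
Row 2: (2,1)X 5/5 · (2,2)X 6/7 · (2,4)O 5/6 · (2,5)O 6/6 · (2,6)O 5/7 · (2,7)X 1/4
Row 3: (3,1)X 5/5 · (3,2)X 6/6 · (3,3)X 3/5 · (3,5)O 6/6 · (3,7)X 2/4
Row 4: (4,1)X 4/4 · (4,2)X 6/6 · (4,4)O 3/6 · (4,5)O 5/6 · (4,6)O 4/6 · (4,7)X 1/3
Row 5: (5,1)X 2/2 · (5,3)X 2/3 · (5,4)X 1/4 · (5,5)O 4/5 · (5,6)O 3/4
The smallest same-type fraction is 1/4 at (2,7), which reduces to 1/4. Any threshold above that leaves this individual unsatisfied.

1/4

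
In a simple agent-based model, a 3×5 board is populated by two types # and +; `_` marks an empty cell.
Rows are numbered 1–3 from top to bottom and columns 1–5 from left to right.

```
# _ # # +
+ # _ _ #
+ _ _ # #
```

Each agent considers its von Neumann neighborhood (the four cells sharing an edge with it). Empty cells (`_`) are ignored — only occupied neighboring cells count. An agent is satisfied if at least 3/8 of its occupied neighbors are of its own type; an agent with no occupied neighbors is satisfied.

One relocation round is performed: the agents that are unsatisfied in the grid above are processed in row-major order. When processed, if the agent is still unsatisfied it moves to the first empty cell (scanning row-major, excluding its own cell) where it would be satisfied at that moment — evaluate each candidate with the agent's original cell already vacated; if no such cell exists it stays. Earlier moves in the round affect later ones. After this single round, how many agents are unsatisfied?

Initially unsatisfied (in order): (1,1), (1,5), (2,1), (2,2).
  (1,1) → (1,2).
  (1,5) → (1,1).
  (2,1): now satisfied by earlier moves; stays.
  (2,2): now satisfied by earlier moves; stays.
Resulting grid:
+ # # # _
+ # _ _ #
+ _ _ # #
All satisfied now.

0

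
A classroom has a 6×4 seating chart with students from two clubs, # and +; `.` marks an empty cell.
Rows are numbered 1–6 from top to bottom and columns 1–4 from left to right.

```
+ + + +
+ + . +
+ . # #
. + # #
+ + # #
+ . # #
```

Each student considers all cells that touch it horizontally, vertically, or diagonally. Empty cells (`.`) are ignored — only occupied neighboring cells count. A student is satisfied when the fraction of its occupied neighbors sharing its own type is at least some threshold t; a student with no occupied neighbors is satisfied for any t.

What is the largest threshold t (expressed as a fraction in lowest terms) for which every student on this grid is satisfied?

1/2

(1,1)+ 3/3
(1,2)+ 4/4
(1,3)+ 4/4
(1,4)+ 2/2
(2,1)+ 4/4
(2,2)+ 5/6
(2,4)+ 2/4
(3,1)+ 3/3
(3,3)# 3/6
(3,4)# 3/4
(4,2)+ 3/6
(4,3)# 5/7
(4,4)# 5/5
(5,1)+ 3/3
(5,2)+ 3/6
(5,3)# 5/7
(5,4)# 5/5
(6,1)+ 2/2
(6,3)# 3/4
(6,4)# 3/3
The smallest same-type fraction is 2/4 at (2,4), which reduces to 1/2. Any threshold above that leaves this student unsatisfied.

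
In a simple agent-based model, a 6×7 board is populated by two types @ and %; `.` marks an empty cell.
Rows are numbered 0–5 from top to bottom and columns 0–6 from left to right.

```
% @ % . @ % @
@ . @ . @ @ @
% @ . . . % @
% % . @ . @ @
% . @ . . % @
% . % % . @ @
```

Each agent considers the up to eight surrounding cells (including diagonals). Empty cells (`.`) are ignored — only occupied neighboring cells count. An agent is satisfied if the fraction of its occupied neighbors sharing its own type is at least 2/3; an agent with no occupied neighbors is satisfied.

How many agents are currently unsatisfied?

17

(0,0)% 0/2 not
(0,1)@ 2/4 not
(0,2)% 0/2 not
(0,4)@ 2/3 satisfied
(0,5)% 0/5 not
(0,6)@ 2/3 satisfied
(1,0)@ 2/4 not
(1,2)@ 2/3 satisfied
(1,4)@ 2/4 not
(1,5)@ 5/7 satisfied
(1,6)@ 3/5 not
(2,0)% 2/4 not
(2,1)@ 2/5 not
(2,5)% 0/6 not
(2,6)@ 4/5 satisfied
(3,0)% 3/4 satisfied
(3,1)% 3/5 not
(3,3)@ 1/1 satisfied
(3,5)@ 3/5 not
(3,6)@ 3/5 not
(4,0)% 3/3 satisfied
(4,2)@ 1/4 not
(4,5)% 0/5 not
(4,6)@ 4/5 satisfied
(5,0)% 1/1 satisfied
(5,2)% 1/2 not
(5,3)% 1/2 not
(5,5)@ 2/3 satisfied
(5,6)@ 2/3 satisfied
Unsatisfied: (0,0), (0,1), (0,2), (0,5), (1,0), (1,4), (1,6), (2,0), (2,1), (2,5), (3,1), (3,5), (3,6), (4,2), (4,5), (5,2), (5,3) — 17 in total.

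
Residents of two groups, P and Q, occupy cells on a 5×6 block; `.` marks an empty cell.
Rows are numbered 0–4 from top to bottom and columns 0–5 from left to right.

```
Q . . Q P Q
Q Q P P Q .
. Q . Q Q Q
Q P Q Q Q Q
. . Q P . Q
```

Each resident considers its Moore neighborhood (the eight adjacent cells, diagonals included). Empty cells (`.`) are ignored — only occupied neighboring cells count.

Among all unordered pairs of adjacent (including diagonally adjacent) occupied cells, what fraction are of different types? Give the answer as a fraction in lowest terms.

Scan each occupied cell's neighbors to the right and below (and the two forward diagonals) so each pair is counted once.
Row 0: Q(0,0)–Q(1,0)= Q(0,0)–Q(1,1)= Q(0,3)–P(0,4)≠ Q(0,3)–P(1,3)≠ Q(0,3)–Q(1,4)= Q(0,3)–P(1,2)≠ P(0,4)–Q(0,5)≠ P(0,4)–Q(1,4)≠ P(0,4)–P(1,3)= Q(0,5)–Q(1,4)=  → 5/10 unlike.
Row 1: Q(1,0)–Q(1,1)= Q(1,0)–Q(2,1)= Q(1,1)–P(1,2)≠ Q(1,1)–Q(2,1)= P(1,2)–P(1,3)= P(1,2)–Q(2,3)≠ P(1,2)–Q(2,1)≠ P(1,3)–Q(1,4)≠ P(1,3)–Q(2,3)≠ P(1,3)–Q(2,4)≠ Q(1,4)–Q(2,4)= Q(1,4)–Q(2,5)= Q(1,4)–Q(2,3)=  → 6/13 unlike.
Row 2: Q(2,1)–P(3,1)≠ Q(2,1)–Q(3,2)= Q(2,1)–Q(3,0)= Q(2,3)–Q(2,4)= Q(2,3)–Q(3,3)= Q(2,3)–Q(3,4)= Q(2,3)–Q(3,2)= Q(2,4)–Q(2,5)= Q(2,4)–Q(3,4)= Q(2,4)–Q(3,5)= Q(2,4)–Q(3,3)= Q(2,5)–Q(3,5)= Q(2,5)–Q(3,4)=  → 1/13 unlike.
Row 3: Q(3,0)–P(3,1)≠ P(3,1)–Q(3,2)≠ P(3,1)–Q(4,2)≠ Q(3,2)–Q(3,3)= Q(3,2)–Q(4,2)= Q(3,2)–P(4,3)≠ Q(3,3)–Q(3,4)= Q(3,3)–P(4,3)≠ Q(3,3)–Q(4,2)= Q(3,4)–Q(3,5)= Q(3,4)–Q(4,5)= Q(3,4)–P(4,3)≠ Q(3,5)–Q(4,5)=  → 6/13 unlike.
Row 4: Q(4,2)–P(4,3)≠  → 1/1 unlike.
Total adjacent occupied pairs: 50; unlike-type pairs: 19.
19/50 is already in lowest terms.

19/50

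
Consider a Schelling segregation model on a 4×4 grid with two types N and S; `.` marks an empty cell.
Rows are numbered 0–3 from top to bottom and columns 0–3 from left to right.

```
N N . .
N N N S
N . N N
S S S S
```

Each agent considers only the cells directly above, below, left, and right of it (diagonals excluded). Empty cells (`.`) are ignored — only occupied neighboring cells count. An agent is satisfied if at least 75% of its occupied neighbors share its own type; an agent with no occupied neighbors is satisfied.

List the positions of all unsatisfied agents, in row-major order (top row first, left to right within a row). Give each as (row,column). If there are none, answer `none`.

(1,2), (1,3), (2,0), (2,2), (2,3), (3,0), (3,2), (3,3)

(0,0)N 2/2 ok
(0,1)N 2/2 ok
(1,0)N 3/3 ok
(1,1)N 3/3 ok
(1,2)N 2/3 unhappy
(1,3)S 0/2 unhappy
(2,0)N 1/2 unhappy
(2,2)N 2/3 unhappy
(2,3)N 1/3 unhappy
(3,0)S 1/2 unhappy
(3,1)S 2/2 ok
(3,2)S 2/3 unhappy
(3,3)S 1/2 unhappy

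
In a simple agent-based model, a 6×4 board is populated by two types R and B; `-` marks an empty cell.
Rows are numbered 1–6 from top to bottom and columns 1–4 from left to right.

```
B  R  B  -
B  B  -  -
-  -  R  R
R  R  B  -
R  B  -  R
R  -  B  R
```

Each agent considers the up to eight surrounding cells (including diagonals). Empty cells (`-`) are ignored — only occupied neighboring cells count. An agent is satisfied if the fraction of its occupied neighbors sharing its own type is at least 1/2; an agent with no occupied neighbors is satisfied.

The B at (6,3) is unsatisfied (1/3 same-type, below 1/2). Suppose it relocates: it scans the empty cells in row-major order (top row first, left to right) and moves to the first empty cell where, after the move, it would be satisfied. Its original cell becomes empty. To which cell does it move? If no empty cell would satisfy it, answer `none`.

Vacating (6,3). Empty cells in order:
  (1,4): 1/1 same-type → satisfied — stop here.

(1,4)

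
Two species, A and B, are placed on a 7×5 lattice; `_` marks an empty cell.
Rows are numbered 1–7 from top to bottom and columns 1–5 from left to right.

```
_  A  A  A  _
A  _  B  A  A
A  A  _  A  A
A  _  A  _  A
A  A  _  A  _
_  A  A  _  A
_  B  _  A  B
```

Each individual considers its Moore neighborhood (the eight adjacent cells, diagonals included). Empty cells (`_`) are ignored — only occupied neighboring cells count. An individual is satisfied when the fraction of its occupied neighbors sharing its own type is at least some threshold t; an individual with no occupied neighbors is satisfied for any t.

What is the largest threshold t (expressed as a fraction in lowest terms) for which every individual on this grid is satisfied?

Row 1: (1,2)A 2/3 · (1,3)A 3/4 · (1,4)A 3/4
Row 2: (2,1)A 3/3 · (2,3)B 0/6 · (2,4)A 5/6 · (2,5)A 4/4
Row 3: (3,1)A 3/3 · (3,2)A 4/5 · (3,4)A 5/6 · (3,5)A 4/4
Row 4: (4,1)A 4/4 · (4,3)A 4/4 · (4,5)A 3/3
Row 5: (5,1)A 3/3 · (5,2)A 5/5 · (5,4)A 4/4
Row 6: (6,2)A 3/4 · (6,3)A 4/5 · (6,5)A 2/3
Row 7: (7,2)B 0/2 · (7,4)A 2/3 · (7,5)B 0/2
The smallest same-type fraction is 0/6 at (2,3), which reduces to 0/1. Any threshold above that leaves this individual unsatisfied.

0/1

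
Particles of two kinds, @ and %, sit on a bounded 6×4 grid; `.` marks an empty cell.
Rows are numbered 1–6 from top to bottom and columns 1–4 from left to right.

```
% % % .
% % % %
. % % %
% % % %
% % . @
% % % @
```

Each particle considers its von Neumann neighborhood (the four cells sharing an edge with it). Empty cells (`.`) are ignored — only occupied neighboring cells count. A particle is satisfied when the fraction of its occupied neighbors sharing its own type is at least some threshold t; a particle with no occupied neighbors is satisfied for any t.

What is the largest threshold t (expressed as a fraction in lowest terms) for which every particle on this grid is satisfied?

1/2

(1,1)% 2/2
(1,2)% 3/3
(1,3)% 2/2
(2,1)% 2/2
(2,2)% 4/4
(2,3)% 4/4
(2,4)% 2/2
(3,2)% 3/3
(3,3)% 4/4
(3,4)% 3/3
(4,1)% 2/2
(4,2)% 4/4
(4,3)% 3/3
(4,4)% 2/3
(5,1)% 3/3
(5,2)% 3/3
(5,4)@ 1/2
(6,1)% 2/2
(6,2)% 3/3
(6,3)% 1/2
(6,4)@ 1/2
The smallest same-type fraction is 1/2 at (5,4), which reduces to 1/2. Any threshold above that leaves this particle unsatisfied.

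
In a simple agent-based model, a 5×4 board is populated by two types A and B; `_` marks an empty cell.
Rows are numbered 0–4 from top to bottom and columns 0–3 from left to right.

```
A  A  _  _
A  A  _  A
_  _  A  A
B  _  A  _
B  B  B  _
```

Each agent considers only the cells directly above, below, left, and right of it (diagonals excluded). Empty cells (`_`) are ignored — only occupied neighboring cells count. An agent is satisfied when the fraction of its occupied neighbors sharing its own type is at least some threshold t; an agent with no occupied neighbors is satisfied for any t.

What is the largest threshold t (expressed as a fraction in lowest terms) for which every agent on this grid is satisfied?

1/2

(0,0)A 2/2
(0,1)A 2/2
(1,0)A 2/2
(1,1)A 2/2
(1,3)A 1/1
(2,2)A 2/2
(2,3)A 2/2
(3,0)B 1/1
(3,2)A 1/2
(4,0)B 2/2
(4,1)B 2/2
(4,2)B 1/2
The smallest same-type fraction is 1/2 at (3,2), which reduces to 1/2. Any threshold above that leaves this agent unsatisfied.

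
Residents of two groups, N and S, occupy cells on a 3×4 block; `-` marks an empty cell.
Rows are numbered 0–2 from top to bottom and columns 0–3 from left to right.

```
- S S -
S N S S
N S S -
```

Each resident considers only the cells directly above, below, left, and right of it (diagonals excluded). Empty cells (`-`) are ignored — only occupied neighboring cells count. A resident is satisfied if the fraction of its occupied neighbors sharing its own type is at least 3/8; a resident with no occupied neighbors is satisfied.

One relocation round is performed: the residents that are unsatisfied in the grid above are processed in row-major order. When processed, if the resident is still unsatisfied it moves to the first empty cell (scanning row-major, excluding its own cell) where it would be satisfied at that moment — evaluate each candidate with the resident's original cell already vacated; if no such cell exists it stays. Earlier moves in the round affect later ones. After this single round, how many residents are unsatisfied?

Initially unsatisfied (in order): (1,0), (1,1), (2,0), (2,1).
  (1,0) → (0,0).
  (1,1) → (1,0).
  (2,0): now satisfied by earlier moves; stays.
  (2,1): now satisfied by earlier moves; stays.
Resulting grid:
S S S -
N - S S
N S S -
All satisfied now.

0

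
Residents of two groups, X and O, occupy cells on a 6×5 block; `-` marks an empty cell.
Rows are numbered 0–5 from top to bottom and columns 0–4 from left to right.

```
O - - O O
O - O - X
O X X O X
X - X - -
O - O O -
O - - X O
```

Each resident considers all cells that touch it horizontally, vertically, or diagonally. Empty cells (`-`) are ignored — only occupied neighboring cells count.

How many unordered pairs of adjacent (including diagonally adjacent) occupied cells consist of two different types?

Scan each occupied cell's neighbors to the right and below (and the two forward diagonals) so each pair is counted once.
Row 0: O(0,0)–O(1,0)= O(0,3)–O(0,4)= O(0,3)–X(1,4)≠ O(0,3)–O(1,2)= O(0,4)–X(1,4)≠  → 2/5 unlike.
Row 1: O(1,0)–O(2,0)= O(1,0)–X(2,1)≠ O(1,2)–X(2,2)≠ O(1,2)–O(2,3)= O(1,2)–X(2,1)≠ X(1,4)–X(2,4)= X(1,4)–O(2,3)≠  → 4/7 unlike.
Row 2: O(2,0)–X(2,1)≠ O(2,0)–X(3,0)≠ X(2,1)–X(2,2)= X(2,1)–X(3,2)= X(2,1)–X(3,0)= X(2,2)–O(2,3)≠ X(2,2)–X(3,2)= O(2,3)–X(2,4)≠ O(2,3)–X(3,2)≠  → 5/9 unlike.
Row 3: X(3,0)–O(4,0)≠ X(3,2)–O(4,2)≠ X(3,2)–O(4,3)≠  → 3/3 unlike.
Row 4: O(4,0)–O(5,0)= O(4,2)–O(4,3)= O(4,2)–X(5,3)≠ O(4,3)–X(5,3)≠ O(4,3)–O(5,4)=  → 2/5 unlike.
Row 5: X(5,3)–O(5,4)≠  → 1/1 unlike.
Total adjacent occupied pairs: 30; unlike-type pairs: 17.

17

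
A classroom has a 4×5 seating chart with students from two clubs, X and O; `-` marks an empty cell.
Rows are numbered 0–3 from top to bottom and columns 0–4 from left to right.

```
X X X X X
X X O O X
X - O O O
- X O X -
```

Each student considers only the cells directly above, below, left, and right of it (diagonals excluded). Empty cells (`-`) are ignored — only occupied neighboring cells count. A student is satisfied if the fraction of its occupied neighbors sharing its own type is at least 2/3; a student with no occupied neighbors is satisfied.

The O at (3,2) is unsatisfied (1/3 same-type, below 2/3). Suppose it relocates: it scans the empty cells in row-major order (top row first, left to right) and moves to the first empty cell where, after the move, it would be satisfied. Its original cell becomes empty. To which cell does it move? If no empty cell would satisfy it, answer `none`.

none

Vacating (3,2). Empty cells in order:
  (2,1): 1/4 same-type → still unsatisfied.
  (3,0): 0/2 same-type → still unsatisfied.
  (3,4): 1/2 same-type → still unsatisfied.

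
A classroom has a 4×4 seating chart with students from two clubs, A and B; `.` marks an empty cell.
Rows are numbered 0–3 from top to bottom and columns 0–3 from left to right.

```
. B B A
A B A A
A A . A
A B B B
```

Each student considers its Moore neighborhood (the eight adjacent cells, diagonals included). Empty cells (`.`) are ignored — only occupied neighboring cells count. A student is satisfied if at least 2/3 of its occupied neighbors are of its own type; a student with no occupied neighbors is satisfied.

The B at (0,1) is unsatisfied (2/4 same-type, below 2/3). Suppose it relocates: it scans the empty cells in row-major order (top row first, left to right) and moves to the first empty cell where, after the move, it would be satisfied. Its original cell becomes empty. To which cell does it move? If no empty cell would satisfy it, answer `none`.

none

Vacating (0,1). Empty cells in order:
  (0,0): 1/2 same-type → still unsatisfied.
  (2,2): 4/8 same-type → still unsatisfied.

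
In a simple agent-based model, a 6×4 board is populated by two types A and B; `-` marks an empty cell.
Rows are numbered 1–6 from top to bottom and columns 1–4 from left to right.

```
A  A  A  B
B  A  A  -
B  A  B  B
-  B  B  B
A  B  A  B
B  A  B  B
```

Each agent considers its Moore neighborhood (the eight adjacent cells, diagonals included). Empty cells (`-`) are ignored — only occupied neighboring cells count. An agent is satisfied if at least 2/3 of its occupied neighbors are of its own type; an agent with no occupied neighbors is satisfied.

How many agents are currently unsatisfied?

(1,1)A 2/3 satisfied
(1,2)A 4/5 satisfied
(1,3)A 3/4 satisfied
(1,4)B 0/2 not
(2,1)B 1/5 not
(2,2)A 5/8 not
(2,3)A 4/7 not
(3,1)B 2/4 not
(3,2)A 2/7 not
(3,3)B 4/7 not
(3,4)B 3/4 satisfied
(4,2)B 4/7 not
(4,3)B 6/8 satisfied
(4,4)B 4/5 satisfied
(5,1)A 1/4 not
(5,2)B 4/7 not
(5,3)A 1/8 not
(5,4)B 4/5 satisfied
(6,1)B 1/3 not
(6,2)A 2/5 not
(6,3)B 3/5 not
(6,4)B 2/3 satisfied
Unsatisfied: (1,4), (2,1), (2,2), (2,3), (3,1), (3,2), (3,3), (4,2), (5,1), (5,2), (5,3), (6,1), (6,2), (6,3) — 14 in total.

14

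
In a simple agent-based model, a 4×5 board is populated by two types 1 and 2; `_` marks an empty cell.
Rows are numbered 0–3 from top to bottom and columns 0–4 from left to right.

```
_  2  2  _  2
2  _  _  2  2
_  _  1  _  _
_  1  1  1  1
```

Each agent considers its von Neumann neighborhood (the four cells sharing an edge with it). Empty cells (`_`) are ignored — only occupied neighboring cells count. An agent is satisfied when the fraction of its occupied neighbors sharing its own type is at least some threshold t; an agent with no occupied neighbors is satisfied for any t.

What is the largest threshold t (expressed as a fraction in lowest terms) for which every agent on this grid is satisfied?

(0,1)2 1/1
(0,2)2 1/1
(0,4)2 1/1
(1,0)2 — no occupied neighbors
(1,3)2 1/1
(1,4)2 2/2
(2,2)1 1/1
(3,1)1 1/1
(3,2)1 3/3
(3,3)1 2/2
(3,4)1 1/1
The smallest same-type fraction is 1/1 at (0,1), which reduces to 1/1. Any threshold above that leaves this agent unsatisfied.

1/1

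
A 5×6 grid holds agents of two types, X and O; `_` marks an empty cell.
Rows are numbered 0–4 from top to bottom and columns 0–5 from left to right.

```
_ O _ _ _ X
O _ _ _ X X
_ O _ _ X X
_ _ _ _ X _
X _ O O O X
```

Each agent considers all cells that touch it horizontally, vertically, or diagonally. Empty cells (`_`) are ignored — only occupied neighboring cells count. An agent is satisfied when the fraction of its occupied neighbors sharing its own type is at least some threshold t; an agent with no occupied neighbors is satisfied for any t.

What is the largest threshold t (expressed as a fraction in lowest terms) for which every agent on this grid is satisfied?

1/3

Row 0: (0,1)O 1/1 · (0,5)X 2/2
Row 1: (1,0)O 2/2 · (1,4)X 4/4 · (1,5)X 4/4
Row 2: (2,1)O 1/1 · (2,4)X 4/4 · (2,5)X 4/4
Row 3: (3,4)X 3/5
Row 4: (4,0)X — no occupied neighbors · (4,2)O 1/1 · (4,3)O 2/3 · (4,4)O 1/3 · (4,5)X 1/2
The smallest same-type fraction is 1/3 at (4,4), which reduces to 1/3. Any threshold above that leaves this agent unsatisfied.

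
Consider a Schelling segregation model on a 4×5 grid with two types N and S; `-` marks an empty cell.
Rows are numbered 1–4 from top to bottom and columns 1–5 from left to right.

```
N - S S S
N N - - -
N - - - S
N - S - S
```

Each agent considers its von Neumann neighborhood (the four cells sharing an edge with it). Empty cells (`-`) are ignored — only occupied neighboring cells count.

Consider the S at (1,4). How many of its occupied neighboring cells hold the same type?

2

Occupied neighbors of (1,4): (1,3)=S, (1,5)=S.
Same type (S): 2 of 2.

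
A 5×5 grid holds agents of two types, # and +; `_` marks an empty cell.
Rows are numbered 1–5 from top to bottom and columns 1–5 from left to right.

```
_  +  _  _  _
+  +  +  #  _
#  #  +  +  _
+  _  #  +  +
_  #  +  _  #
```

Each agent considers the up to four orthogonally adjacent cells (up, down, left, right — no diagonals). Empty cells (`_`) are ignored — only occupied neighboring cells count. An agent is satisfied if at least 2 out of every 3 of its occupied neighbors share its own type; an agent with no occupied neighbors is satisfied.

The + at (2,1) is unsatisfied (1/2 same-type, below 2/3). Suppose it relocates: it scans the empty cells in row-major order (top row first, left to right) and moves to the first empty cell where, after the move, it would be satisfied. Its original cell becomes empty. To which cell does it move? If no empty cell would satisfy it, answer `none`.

Vacating (2,1). Empty cells in order:
  (1,1): 1/1 same-type → satisfied — stop here.

(1,1)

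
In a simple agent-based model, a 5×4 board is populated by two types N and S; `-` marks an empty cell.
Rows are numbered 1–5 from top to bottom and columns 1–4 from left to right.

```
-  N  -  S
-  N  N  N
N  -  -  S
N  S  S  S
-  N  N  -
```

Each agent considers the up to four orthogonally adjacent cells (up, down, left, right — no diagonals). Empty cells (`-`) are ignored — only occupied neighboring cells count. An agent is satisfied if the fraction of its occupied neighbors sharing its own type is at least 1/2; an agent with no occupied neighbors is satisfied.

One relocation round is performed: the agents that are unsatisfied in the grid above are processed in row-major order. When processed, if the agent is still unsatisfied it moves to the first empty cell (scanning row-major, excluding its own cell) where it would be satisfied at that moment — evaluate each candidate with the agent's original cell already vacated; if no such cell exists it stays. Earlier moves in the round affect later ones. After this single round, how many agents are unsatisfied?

1

Initially unsatisfied (in order): (1,4), (2,4), (4,2).
  (1,4) → (3,3).
  (2,4): now satisfied by earlier moves; stays.
  (4,2) → (5,4).
Resulting grid:
- N - -
- N N N
N - S S
N - S S
- N N S
Unsatisfied now: (5,3).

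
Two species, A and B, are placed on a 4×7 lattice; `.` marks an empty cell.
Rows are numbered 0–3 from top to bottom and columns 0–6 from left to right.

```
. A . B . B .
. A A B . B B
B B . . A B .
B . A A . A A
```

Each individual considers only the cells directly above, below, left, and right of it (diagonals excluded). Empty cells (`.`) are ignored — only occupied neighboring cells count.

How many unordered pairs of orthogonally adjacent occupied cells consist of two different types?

4

Scan each occupied cell's neighbors to the right and below so each pair is counted once.
Row 0: A(0,1)–A(1,1)= B(0,3)–B(1,3)= B(0,5)–B(1,5)=  → 0/3 unlike.
Row 1: A(1,1)–A(1,2)= A(1,1)–B(2,1)≠ A(1,2)–B(1,3)≠ B(1,5)–B(1,6)= B(1,5)–B(2,5)=  → 2/5 unlike.
Row 2: B(2,0)–B(2,1)= B(2,0)–B(3,0)= A(2,4)–B(2,5)≠ B(2,5)–A(3,5)≠  → 2/4 unlike.
Row 3: A(3,2)–A(3,3)= A(3,5)–A(3,6)=  → 0/2 unlike.
Total adjacent occupied pairs: 14; unlike-type pairs: 4.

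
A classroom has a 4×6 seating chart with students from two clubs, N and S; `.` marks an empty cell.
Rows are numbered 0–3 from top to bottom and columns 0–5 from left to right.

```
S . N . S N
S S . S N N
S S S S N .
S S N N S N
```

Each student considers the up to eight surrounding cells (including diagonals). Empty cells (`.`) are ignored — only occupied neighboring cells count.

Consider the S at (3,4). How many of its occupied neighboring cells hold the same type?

Occupied neighbors of (3,4): (2,3)=S, (2,4)=N, (3,3)=N, (3,5)=N.
Same type (S): 1 of 4.

1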